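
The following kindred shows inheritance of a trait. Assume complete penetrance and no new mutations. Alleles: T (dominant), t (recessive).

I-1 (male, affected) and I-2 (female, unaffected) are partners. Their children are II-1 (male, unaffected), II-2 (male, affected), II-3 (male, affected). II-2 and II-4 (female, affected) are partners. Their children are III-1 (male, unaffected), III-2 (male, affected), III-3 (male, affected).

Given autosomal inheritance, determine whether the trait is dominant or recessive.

II-2 and II-4 are both affected yet have an unaffected child III-1. Under a recessive model two affected parents are homozygous and every child would be affected, so the trait cannot be recessive.

dominant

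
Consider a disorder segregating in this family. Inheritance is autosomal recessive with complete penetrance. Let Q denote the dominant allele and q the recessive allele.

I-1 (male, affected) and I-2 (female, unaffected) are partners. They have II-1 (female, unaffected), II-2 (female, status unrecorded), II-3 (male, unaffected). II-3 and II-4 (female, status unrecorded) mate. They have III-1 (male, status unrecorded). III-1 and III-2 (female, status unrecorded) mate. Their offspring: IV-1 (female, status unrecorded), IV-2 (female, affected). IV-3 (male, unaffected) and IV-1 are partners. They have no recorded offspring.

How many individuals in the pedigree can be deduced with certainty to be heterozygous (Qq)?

Obligate heterozygotes: II-1 is unaffected so carries Q and received q from I-1 (qq), so II-1 is Qq; II-3 is unaffected so carries Q and received q from I-1 (qq), so II-3 is Qq.
Every other individual is either homozygous by phenotype or has at least one consistent homozygous assignment, so the count is 2.

2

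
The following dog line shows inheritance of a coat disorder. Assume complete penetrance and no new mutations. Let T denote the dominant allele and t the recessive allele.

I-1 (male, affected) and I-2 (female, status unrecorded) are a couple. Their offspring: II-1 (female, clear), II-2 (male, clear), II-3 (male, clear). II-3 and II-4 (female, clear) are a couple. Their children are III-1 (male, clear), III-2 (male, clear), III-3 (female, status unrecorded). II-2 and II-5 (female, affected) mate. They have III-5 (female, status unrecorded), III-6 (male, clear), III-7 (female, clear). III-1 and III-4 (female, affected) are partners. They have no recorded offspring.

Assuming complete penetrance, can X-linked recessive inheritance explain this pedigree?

No

Under X-linked recessive, III-6 (clear, male) cannot arise from II-2 (clear) × II-5 (affected).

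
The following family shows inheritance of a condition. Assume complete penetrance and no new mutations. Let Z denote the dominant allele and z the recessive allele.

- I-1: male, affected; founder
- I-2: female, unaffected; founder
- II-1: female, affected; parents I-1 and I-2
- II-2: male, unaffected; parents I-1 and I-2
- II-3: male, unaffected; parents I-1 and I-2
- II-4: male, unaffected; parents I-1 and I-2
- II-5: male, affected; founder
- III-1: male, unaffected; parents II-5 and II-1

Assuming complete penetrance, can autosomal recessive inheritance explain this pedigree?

No

Under autosomal recessive, III-1 (unaffected, male) cannot arise from II-5 (affected) × II-1 (affected).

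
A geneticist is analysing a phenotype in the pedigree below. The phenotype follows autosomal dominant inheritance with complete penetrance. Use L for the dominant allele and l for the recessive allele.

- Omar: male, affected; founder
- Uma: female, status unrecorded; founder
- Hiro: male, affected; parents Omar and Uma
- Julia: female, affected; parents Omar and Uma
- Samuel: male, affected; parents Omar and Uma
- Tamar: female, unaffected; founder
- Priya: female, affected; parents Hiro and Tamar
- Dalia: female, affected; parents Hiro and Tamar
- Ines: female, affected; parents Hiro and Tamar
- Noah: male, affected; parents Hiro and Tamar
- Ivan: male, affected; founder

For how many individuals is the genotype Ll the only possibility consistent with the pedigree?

4

Obligate heterozygotes: Priya is affected so carries L and received l from Tamar (ll), so Priya is Ll; Dalia is affected so carries L and received l from Tamar (ll), so Dalia is Ll; Ines is affected so carries L and received l from Tamar (ll), so Ines is Ll; Noah is affected so carries L and received l from Tamar (ll), so Noah is Ll.
Every other individual is either homozygous by phenotype or has at least one consistent homozygous assignment, so the count is 4.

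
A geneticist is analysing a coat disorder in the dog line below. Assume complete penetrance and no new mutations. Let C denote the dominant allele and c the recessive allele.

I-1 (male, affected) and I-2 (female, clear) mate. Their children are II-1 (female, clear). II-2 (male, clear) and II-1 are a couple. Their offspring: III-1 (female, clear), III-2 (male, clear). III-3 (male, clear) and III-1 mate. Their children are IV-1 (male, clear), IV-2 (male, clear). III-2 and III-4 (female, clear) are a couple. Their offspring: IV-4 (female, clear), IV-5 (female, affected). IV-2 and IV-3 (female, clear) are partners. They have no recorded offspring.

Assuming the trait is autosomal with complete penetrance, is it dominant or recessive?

III-2 and III-4 are both clear yet have an affected child IV-5. Under dominance, an affected child requires at least one affected parent, so the trait cannot be dominant.

recessive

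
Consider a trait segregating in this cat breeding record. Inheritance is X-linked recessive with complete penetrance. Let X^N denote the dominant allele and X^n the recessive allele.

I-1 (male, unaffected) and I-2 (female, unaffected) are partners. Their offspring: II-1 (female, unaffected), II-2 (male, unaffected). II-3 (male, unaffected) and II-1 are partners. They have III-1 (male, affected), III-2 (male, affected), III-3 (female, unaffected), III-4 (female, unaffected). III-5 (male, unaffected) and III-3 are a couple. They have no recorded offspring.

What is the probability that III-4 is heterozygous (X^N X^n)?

II-3 is unaffected, so II-3 is X^N Y.
II-1 is unaffected so carries N and passed n to III-1 (X^n Y), so II-1 is X^N X^n.
Their cross gives offspring ratios 1/2 X^N X^N : 1/2 X^N X^n. Conditioning on III-4 being unaffected, P(X^N X^n) = 1/2 / 1 = 1/2.

1/2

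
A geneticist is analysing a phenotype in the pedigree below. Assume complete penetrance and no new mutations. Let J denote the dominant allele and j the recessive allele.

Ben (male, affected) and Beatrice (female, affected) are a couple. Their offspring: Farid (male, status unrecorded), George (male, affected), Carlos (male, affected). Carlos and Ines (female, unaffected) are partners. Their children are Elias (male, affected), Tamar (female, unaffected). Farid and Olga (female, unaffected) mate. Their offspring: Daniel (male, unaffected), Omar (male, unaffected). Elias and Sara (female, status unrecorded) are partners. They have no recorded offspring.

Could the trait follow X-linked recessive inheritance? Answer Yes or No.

A consistent assignment under X-linked recessive exists: Ben X^j Y, Beatrice X^j X^j, Farid X^j Y, George X^j Y, Carlos X^j Y, Ines X^J X^j, Olga X^J X^J, Elias X^j Y, Tamar X^J X^j, Sara X^J X^J, Daniel X^J Y, Omar X^J Y.
In this assignment every recorded phenotype matches its genotype and every non-founder's genotype is obtainable from its parents' genotypes, so the pedigree is consistent.

Yes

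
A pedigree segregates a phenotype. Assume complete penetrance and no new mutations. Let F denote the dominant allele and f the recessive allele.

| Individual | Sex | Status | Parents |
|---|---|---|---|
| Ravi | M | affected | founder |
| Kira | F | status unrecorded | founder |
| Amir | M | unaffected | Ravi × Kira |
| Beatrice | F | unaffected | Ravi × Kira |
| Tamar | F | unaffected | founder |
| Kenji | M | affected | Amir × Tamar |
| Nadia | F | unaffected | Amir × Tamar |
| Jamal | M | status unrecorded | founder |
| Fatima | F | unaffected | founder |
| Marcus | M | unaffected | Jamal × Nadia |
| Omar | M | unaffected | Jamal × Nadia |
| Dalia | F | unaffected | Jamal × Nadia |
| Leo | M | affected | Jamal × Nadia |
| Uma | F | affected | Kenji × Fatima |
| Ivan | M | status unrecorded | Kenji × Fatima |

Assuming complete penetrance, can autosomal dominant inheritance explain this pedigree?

No

Under autosomal dominant, Kenji (affected, male) cannot arise from Amir (unaffected) × Tamar (unaffected).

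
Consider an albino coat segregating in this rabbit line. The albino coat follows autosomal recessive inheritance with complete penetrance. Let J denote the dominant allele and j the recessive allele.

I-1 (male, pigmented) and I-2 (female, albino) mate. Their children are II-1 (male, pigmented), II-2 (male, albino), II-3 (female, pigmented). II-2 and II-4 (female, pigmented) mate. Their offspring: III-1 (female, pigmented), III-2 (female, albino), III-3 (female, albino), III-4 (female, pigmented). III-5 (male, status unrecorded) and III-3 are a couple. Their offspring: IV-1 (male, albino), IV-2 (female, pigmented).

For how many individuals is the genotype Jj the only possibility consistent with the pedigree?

Obligate heterozygotes: I-1 is pigmented so carries J and passed j to II-2 (jj), so I-1 is Jj; II-1 is pigmented so carries J and received j from I-2 (jj), so II-1 is Jj; II-3 is pigmented so carries J and received j from I-2 (jj), so II-3 is Jj; II-4 is pigmented so carries J and passed j to III-2 (jj), so II-4 is Jj; III-1 is pigmented so carries J and received j from II-2 (jj), so III-1 is Jj; III-4 is pigmented so carries J and received j from II-2 (jj), so III-4 is Jj; III-5 passed J to IV-2 (Jj, whose j came from III-3) and passed j to IV-1 (jj), so III-5 is Jj; IV-2 is pigmented so carries J and received j from III-3 (jj), so IV-2 is Jj.
Every other individual is either homozygous by phenotype or has at least one consistent homozygous assignment, so the count is 8.

8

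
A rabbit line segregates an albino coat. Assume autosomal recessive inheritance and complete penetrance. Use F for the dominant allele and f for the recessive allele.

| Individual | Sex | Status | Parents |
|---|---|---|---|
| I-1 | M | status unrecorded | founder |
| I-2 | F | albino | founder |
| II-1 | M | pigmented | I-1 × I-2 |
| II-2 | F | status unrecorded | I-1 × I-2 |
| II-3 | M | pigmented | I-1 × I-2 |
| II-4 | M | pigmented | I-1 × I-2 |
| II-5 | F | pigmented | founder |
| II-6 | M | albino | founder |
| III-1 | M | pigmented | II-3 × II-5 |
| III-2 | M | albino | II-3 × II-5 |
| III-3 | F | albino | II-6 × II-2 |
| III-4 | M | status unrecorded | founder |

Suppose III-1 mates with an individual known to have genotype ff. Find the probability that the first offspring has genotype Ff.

II-3 is pigmented so carries F and received f from I-2 (ff), so II-3 is Ff.
II-5 is pigmented so carries F and passed f to III-2 (ff), so II-5 is Ff.
III-1 is a pigmented offspring of II-3 (Ff) × II-5 (Ff), whose cross gives 1/4 FF : 1/2 Ff : 1/4 ff; conditioning on being pigmented, III-1 is FF with probability 1/3, Ff with probability 2/3.
Summing over parental genotype combinations, P(offspring has genotype Ff) = 1/3·1 + 2/3·1/2 = 2/3.

2/3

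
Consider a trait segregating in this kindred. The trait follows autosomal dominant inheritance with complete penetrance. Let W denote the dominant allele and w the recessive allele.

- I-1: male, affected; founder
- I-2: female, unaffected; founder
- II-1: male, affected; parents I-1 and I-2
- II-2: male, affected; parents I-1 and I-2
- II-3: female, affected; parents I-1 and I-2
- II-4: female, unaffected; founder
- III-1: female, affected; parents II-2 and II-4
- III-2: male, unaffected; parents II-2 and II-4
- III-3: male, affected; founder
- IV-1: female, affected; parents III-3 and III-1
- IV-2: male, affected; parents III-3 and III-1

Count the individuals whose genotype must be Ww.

Obligate heterozygotes: II-1 is affected so carries W and received w from I-2 (ww), so II-1 is Ww; II-2 is affected so carries W and received w from I-2 (ww), so II-2 is Ww; II-3 is affected so carries W and received w from I-2 (ww), so II-3 is Ww; III-1 is affected so carries W and received w from II-4 (ww), so III-1 is Ww.
Every other individual is either homozygous by phenotype or has at least one consistent homozygous assignment, so the count is 4.

4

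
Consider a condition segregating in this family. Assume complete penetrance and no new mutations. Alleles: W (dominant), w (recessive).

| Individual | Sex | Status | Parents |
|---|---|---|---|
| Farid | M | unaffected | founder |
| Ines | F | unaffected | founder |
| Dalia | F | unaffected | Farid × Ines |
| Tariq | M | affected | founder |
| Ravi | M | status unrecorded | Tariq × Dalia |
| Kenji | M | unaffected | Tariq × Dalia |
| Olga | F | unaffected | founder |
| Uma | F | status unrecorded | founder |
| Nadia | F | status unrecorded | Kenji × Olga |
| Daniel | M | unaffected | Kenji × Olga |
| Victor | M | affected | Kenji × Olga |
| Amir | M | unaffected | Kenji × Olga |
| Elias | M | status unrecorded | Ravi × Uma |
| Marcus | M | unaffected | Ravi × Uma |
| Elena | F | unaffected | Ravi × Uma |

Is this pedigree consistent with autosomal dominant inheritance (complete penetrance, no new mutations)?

Under autosomal dominant, Victor (affected, male) cannot arise from Kenji (unaffected) × Olga (unaffected).

No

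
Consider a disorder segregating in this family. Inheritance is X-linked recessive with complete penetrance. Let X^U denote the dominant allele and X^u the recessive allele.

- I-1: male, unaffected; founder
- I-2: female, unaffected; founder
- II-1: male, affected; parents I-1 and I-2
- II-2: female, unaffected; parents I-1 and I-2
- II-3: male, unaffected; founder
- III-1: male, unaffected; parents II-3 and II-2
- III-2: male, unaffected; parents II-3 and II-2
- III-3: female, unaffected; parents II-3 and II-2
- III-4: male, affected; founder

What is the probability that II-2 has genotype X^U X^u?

1/5

I-1 is unaffected, so I-1 is X^U Y.
I-2 is unaffected so carries U and passed u to II-1 (X^u Y), so I-2 is X^U X^u.
Their cross gives offspring ratios 1/2 X^U X^U : 1/2 X^U X^u. Conditioning on II-2 being unaffected, P(X^U X^u) = 1/2 / 1 = 1/2 before taking II-2's own offspring into account.
II-3 is unaffected, so II-3 is X^U Y.
Now use II-2's offspring. Probability of each recorded status — unaffected son III-1: 1/2 if II-2 is X^U X^u, 1 if X^U X^U; unaffected son III-2: 1/2 if II-2 is X^U X^u, 1 if X^U X^U. (III-3: equally likely either way, so uninformative.)
Bayes: P(X^U X^u) = 1/2·1/4 / (1/2·1/4 + 1/2·1) = 1/5.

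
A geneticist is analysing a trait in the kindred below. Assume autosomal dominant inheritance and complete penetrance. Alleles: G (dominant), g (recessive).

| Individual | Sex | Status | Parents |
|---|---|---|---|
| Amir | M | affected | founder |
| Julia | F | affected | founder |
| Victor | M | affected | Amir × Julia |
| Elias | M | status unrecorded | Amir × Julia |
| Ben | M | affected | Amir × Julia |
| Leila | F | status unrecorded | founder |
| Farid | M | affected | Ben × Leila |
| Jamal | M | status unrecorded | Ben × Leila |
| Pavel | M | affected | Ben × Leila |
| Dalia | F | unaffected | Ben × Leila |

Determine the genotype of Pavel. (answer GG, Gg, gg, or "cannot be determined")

Pavel's phenotype allows GG or Gg, and no parent or child forces a single allele at both positions; consistent genotype assignments exist with Pavel as GG or Gg.

cannot be determined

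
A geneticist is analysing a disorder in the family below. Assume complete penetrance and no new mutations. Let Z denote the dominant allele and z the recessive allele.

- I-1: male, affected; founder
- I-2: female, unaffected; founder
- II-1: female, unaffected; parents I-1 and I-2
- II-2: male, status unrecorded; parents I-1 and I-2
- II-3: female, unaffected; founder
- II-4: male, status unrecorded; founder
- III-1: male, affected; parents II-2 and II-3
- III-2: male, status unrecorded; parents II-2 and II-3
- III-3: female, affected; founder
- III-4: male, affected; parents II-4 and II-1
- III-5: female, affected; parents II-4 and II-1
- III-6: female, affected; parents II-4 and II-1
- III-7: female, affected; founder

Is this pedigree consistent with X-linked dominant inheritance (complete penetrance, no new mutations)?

No

Under X-linked dominant, II-1 (unaffected, female) cannot arise from I-1 (affected) × I-2 (unaffected).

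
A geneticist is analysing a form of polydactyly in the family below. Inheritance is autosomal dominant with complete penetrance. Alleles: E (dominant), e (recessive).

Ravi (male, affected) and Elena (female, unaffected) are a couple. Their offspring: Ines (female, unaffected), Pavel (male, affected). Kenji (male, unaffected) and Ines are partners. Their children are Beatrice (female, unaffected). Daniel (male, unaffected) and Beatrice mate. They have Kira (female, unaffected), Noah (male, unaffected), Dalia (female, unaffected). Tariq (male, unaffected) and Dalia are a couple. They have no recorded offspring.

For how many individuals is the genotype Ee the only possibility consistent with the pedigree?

Obligate heterozygotes: Ravi is affected so carries E and passed e to Ines (ee), so Ravi is Ee; Pavel is affected so carries E and received e from Elena (ee), so Pavel is Ee.
Every other individual is either homozygous by phenotype or has at least one consistent homozygous assignment, so the count is 2.

2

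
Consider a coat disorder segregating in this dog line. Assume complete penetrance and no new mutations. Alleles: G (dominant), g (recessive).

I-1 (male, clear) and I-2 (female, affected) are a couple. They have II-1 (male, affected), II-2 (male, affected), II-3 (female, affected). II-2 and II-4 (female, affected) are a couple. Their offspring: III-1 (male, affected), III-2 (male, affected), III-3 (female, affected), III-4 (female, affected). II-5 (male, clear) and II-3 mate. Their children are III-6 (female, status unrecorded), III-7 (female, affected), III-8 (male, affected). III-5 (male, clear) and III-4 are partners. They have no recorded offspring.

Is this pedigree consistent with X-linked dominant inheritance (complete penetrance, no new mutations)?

Yes

A consistent assignment under X-linked dominant exists: I-1 X^g Y, I-2 X^G X^G, II-1 X^G Y, II-2 X^G Y, II-3 X^G X^g, II-4 X^G X^G, II-5 X^g Y, III-1 X^G Y, III-2 X^G Y, III-3 X^G X^G, III-4 X^G X^G, III-5 X^g Y, III-6 X^G X^g, III-7 X^G X^g, III-8 X^G Y.
In this assignment every recorded phenotype matches its genotype and every non-founder's genotype is obtainable from its parents' genotypes, so the pedigree is consistent.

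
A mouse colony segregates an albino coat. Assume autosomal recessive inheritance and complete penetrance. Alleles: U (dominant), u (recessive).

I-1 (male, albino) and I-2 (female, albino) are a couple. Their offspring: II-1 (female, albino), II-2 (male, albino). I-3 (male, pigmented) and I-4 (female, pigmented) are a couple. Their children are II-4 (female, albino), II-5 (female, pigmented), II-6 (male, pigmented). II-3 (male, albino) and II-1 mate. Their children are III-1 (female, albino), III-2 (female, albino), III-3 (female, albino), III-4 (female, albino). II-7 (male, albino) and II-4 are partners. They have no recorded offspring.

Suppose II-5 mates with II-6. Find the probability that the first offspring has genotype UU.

4/9

I-3 is pigmented so carries U and passed u to II-4 (uu), so I-3 is Uu.
I-4 is pigmented so carries U and passed u to II-4 (uu), so I-4 is Uu.
II-5 is a pigmented offspring of I-3 (Uu) × I-4 (Uu), whose cross gives 1/4 UU : 1/2 Uu : 1/4 uu; conditioning on being pigmented, II-5 is UU with probability 1/3, Uu with probability 2/3.
II-6 is a pigmented offspring of I-3 (Uu) × I-4 (Uu), whose cross gives 1/4 UU : 1/2 Uu : 1/4 uu; conditioning on being pigmented, II-6 is UU with probability 1/3, Uu with probability 2/3.
Summing over parental genotype combinations, P(offspring has genotype UU) = 1/9·1 + 2/9·1/2 + 2/9·1/2 + 4/9·1/4 = 4/9.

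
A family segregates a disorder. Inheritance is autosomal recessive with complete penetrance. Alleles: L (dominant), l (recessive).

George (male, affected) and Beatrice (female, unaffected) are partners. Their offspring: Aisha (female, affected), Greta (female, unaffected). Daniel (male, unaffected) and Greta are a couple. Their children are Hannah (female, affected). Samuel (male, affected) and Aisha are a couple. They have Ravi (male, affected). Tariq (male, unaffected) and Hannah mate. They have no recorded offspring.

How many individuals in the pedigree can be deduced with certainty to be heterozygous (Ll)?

Obligate heterozygotes: Beatrice is unaffected so carries L and passed l to Aisha (ll), so Beatrice is Ll; Greta is unaffected so carries L and received l from George (ll), so Greta is Ll; Daniel is unaffected so carries L and passed l to Hannah (ll), so Daniel is Ll.
Every other individual is either homozygous by phenotype or has at least one consistent homozygous assignment, so the count is 3.

3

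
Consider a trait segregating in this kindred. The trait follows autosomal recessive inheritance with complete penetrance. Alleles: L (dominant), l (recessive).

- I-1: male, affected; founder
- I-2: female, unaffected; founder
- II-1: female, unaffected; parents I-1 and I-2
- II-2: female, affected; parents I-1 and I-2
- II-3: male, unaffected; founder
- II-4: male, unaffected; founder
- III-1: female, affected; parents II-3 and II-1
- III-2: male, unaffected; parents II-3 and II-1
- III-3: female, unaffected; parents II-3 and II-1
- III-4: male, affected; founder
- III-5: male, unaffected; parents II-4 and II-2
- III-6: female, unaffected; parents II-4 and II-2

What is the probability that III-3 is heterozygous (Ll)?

II-3 is unaffected so carries L and passed l to III-1 (ll), so II-3 is Ll.
II-1 is unaffected so carries L and received l from I-1 (ll), so II-1 is Ll.
Their cross gives offspring ratios 1/4 LL : 1/2 Ll : 1/4 ll. Conditioning on III-3 being unaffected, P(Ll) = 1/2 / 3/4 = 2/3.

2/3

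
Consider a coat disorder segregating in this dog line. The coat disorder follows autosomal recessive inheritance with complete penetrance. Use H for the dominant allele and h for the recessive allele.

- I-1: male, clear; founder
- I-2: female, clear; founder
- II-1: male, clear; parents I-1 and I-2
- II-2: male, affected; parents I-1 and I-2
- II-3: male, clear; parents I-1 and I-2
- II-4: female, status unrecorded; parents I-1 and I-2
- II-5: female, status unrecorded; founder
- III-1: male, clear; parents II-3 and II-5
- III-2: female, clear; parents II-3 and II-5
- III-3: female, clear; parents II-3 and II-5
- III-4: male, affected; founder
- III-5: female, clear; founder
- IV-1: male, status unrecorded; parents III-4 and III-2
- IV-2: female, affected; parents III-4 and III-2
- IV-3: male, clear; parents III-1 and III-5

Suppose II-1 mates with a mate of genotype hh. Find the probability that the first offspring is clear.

I-1 is clear so carries H and passed h to II-2 (hh), so I-1 is Hh.
I-2 is clear so carries H and passed h to II-2 (hh), so I-2 is Hh.
II-1 is a clear offspring of I-1 (Hh) × I-2 (Hh), whose cross gives 1/4 HH : 1/2 Hh : 1/4 hh; conditioning on being clear, II-1 is HH with probability 1/3, Hh with probability 2/3.
Summing over parental genotype combinations, P(offspring is clear) = 1/3·1 + 2/3·1/2 = 2/3.

2/3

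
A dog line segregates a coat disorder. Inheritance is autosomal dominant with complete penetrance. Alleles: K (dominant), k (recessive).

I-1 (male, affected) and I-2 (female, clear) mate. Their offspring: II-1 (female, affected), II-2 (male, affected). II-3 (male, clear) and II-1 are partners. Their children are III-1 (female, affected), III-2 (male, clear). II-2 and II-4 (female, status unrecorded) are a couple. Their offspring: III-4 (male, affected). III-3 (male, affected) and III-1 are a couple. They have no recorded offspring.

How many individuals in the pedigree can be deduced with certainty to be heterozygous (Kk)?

Obligate heterozygotes: II-1 is affected so carries K and received k from I-2 (kk), so II-1 is Kk; II-2 is affected so carries K and received k from I-2 (kk), so II-2 is Kk; III-1 is affected so carries K and received k from II-3 (kk), so III-1 is Kk.
Every other individual is either homozygous by phenotype or has at least one consistent homozygous assignment, so the count is 3.

3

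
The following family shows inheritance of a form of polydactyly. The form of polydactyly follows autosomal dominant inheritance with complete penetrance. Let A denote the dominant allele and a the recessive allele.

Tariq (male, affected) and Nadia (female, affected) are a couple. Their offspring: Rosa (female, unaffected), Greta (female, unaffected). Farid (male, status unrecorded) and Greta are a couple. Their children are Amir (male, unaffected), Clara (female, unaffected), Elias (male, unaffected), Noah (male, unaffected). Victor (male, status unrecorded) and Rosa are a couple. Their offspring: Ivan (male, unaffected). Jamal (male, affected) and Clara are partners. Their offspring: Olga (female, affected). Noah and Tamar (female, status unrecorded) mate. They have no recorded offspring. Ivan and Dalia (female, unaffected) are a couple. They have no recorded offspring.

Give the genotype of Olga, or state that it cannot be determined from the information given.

Aa

From phenotype alone, Olga is AA or Aa.
Olga is affected so carries A and received a from Clara (aa), so Olga is Aa.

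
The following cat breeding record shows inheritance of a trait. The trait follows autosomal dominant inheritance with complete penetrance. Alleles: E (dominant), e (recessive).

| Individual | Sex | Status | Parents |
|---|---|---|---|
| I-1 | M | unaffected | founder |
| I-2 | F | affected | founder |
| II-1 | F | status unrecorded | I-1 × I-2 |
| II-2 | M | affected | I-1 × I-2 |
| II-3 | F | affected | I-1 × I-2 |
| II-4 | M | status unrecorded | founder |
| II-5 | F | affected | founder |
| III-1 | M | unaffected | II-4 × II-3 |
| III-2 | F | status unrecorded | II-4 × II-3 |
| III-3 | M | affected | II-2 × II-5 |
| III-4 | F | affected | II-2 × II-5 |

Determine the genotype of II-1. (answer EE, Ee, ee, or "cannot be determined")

II-1's phenotype is unrecorded, and no parent or child forces a single allele at both positions; consistent genotype assignments exist with II-1 as Ee or ee.

cannot be determined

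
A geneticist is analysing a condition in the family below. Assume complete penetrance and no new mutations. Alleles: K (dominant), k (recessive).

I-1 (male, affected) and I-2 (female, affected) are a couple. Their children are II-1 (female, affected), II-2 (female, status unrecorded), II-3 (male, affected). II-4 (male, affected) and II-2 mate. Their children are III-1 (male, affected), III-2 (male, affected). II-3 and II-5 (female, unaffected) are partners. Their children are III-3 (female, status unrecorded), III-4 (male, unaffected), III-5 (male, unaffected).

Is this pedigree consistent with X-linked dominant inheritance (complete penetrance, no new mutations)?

A consistent assignment under X-linked dominant exists: I-1 X^K Y, I-2 X^K X^K, II-1 X^K X^K, II-2 X^K X^K, II-3 X^K Y, II-4 X^K Y, II-5 X^k X^k, III-1 X^K Y, III-2 X^K Y, III-3 X^K X^k, III-4 X^k Y, III-5 X^k Y.
In this assignment every recorded phenotype matches its genotype and every non-founder's genotype is obtainable from its parents' genotypes, so the pedigree is consistent.

Yes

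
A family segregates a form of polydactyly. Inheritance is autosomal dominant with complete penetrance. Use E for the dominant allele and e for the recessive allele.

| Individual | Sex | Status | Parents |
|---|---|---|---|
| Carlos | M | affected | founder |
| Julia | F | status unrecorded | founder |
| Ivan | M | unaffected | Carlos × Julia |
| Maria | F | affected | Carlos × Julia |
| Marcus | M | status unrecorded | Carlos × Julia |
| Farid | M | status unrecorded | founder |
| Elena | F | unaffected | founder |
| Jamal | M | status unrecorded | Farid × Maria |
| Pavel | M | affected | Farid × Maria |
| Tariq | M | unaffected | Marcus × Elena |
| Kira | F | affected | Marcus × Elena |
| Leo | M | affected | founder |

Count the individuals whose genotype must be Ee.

3

Obligate heterozygotes: Carlos is affected so carries E and passed e to Ivan (ee), so Carlos is Ee; Marcus passed E to Kira (Ee, whose e came from Elena) and passed e to Tariq (ee), so Marcus is Ee; Kira is affected so carries E and received e from Elena (ee), so Kira is Ee.
Every other individual is either homozygous by phenotype or has at least one consistent homozygous assignment, so the count is 3.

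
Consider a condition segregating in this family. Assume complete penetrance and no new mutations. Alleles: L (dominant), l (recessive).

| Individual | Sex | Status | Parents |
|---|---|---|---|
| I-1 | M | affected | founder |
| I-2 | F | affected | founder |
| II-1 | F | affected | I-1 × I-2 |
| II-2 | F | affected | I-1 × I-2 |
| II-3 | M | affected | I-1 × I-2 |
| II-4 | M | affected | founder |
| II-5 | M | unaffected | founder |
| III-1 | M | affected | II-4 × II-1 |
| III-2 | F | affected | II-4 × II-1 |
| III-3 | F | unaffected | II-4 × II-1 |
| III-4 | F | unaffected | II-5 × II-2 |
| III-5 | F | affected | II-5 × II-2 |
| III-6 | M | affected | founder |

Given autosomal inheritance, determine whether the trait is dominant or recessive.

dominant

II-4 and II-1 are both affected yet have an unaffected child III-3. Under a recessive model two affected parents are homozygous and every child would be affected, so the trait cannot be recessive.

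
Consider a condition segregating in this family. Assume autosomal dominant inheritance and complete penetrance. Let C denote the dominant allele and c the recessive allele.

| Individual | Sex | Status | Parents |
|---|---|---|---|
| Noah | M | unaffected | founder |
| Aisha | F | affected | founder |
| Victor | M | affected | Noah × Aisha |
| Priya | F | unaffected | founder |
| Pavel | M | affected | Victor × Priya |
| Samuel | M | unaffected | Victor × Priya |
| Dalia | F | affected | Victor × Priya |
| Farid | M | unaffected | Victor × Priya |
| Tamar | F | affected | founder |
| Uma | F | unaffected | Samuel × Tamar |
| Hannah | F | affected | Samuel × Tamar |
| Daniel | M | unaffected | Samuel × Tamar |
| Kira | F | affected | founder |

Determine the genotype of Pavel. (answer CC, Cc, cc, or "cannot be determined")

From phenotype alone, Pavel is CC or Cc.
Pavel is affected so carries C and received c from Priya (cc), so Pavel is Cc.

Cc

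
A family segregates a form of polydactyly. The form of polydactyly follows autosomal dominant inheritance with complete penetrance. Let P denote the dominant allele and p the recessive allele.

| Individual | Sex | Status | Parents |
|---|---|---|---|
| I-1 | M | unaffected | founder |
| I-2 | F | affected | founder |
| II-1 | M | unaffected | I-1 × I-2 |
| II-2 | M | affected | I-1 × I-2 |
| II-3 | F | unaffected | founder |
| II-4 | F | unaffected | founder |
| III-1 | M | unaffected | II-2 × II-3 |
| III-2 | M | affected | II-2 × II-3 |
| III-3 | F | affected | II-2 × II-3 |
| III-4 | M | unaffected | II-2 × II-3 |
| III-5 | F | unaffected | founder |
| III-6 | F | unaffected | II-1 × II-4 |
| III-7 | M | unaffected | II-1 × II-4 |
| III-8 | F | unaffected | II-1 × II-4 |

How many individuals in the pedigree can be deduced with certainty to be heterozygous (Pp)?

Obligate heterozygotes: I-2 is affected so carries P and passed p to II-1 (pp), so I-2 is Pp; II-2 is affected so carries P and received p from I-1 (pp), so II-2 is Pp; III-2 is affected so carries P and received p from II-3 (pp), so III-2 is Pp; III-3 is affected so carries P and received p from II-3 (pp), so III-3 is Pp.
Every other individual is either homozygous by phenotype or has at least one consistent homozygous assignment, so the count is 4.

4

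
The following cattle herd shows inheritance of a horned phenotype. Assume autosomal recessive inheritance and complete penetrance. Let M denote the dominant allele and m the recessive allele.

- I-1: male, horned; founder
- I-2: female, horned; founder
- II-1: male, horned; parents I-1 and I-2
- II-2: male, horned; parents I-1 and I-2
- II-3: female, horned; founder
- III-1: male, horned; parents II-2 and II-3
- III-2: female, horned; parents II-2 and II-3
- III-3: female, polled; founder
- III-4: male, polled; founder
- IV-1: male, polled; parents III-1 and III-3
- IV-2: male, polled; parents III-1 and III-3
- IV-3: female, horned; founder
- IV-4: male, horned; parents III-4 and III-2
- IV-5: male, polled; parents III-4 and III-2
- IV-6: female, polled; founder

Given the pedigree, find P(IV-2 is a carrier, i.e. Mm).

1

IV-2 is polled so carries M and received m from III-1 (mm), so IV-2 is Mm, giving P(Mm) = 1.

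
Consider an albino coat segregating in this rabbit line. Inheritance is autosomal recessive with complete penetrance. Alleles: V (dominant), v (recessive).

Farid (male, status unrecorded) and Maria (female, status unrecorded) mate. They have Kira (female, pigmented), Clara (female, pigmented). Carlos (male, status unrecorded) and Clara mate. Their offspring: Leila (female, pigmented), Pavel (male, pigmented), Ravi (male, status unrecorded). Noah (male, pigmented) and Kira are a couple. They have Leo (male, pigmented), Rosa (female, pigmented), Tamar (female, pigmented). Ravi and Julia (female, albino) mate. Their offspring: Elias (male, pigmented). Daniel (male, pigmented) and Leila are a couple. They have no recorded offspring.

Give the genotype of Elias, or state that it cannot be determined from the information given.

Vv

From phenotype alone, Elias is VV or Vv.
Elias is pigmented so carries V and received v from Julia (vv), so Elias is Vv.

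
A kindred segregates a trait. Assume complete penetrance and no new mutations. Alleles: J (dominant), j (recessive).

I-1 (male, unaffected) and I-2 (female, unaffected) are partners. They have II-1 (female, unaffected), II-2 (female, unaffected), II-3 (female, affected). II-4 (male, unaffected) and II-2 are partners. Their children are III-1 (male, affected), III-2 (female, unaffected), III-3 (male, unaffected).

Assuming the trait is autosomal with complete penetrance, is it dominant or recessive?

recessive

I-1 and I-2 are both unaffected yet have an affected child II-3. Under dominance, an affected child requires at least one affected parent, so the trait cannot be dominant.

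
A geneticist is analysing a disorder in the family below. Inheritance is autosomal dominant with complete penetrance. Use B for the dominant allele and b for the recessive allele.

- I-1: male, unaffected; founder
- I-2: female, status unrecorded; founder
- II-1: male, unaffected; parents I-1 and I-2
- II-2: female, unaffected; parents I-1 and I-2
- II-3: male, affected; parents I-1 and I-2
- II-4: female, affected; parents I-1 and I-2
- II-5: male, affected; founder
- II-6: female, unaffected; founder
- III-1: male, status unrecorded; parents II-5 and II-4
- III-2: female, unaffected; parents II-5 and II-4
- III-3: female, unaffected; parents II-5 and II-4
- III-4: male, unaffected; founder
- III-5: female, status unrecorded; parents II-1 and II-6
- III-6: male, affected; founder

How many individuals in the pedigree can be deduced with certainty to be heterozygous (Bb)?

4

Obligate heterozygotes: I-2 passed B to II-3 (Bb, whose b came from I-1) and passed b to II-1 (bb), so I-2 is Bb; II-3 is affected so carries B and received b from I-1 (bb), so II-3 is Bb; II-4 is affected so carries B and received b from I-1 (bb), so II-4 is Bb; II-5 is affected so carries B and passed b to III-2 (bb), so II-5 is Bb.
Every other individual is either homozygous by phenotype or has at least one consistent homozygous assignment, so the count is 4.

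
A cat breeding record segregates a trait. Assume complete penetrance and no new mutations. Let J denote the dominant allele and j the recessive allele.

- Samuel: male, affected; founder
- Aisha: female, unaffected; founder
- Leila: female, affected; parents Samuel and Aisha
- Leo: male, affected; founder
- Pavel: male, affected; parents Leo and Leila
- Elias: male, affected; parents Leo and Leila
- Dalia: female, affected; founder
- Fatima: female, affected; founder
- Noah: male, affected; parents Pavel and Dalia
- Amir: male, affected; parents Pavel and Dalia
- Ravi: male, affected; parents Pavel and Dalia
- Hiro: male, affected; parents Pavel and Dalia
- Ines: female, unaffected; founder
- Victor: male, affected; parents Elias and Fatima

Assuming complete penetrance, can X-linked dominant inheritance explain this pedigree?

Yes

A consistent assignment under X-linked dominant exists: Samuel X^J Y, Aisha X^j X^j, Leila X^J X^j, Leo X^J Y, Pavel X^J Y, Elias X^J Y, Dalia X^J X^J, Fatima X^J X^J, Noah X^J Y, Amir X^J Y, Ravi X^J Y, Hiro X^J Y, Ines X^j X^j, Victor X^J Y.
In this assignment every recorded phenotype matches its genotype and every non-founder's genotype is obtainable from its parents' genotypes, so the pedigree is consistent.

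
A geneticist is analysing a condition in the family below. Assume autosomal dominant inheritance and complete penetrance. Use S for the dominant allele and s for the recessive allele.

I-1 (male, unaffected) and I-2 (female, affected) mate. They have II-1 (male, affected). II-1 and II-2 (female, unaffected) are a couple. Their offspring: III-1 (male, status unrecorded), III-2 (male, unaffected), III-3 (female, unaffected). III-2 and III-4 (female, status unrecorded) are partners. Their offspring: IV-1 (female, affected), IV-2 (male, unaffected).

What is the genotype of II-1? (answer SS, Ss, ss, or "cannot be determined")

From phenotype alone, II-1 is SS or Ss.
II-1 is affected so carries S and received s from I-1 (ss), so II-1 is Ss.

Ss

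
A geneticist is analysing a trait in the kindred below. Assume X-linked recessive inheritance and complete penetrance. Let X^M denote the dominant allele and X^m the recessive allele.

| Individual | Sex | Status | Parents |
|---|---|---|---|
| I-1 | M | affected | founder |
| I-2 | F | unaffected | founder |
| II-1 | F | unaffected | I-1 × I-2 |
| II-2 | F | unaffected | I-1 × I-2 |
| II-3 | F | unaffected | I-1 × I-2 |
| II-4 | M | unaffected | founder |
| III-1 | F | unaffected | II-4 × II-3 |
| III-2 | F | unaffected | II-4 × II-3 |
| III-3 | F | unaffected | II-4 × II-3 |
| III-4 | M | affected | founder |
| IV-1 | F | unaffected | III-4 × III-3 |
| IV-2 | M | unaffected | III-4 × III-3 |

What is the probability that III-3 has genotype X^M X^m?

II-4 is unaffected, so II-4 is X^M Y.
II-3 is unaffected so carries M and received m from I-1 (X^m Y), so II-3 is X^M X^m.
Their cross gives offspring ratios 1/2 X^M X^M : 1/2 X^M X^m. Conditioning on III-3 being unaffected, P(X^M X^m) = 1/2 / 1 = 1/2 before taking III-3's own offspring into account.
III-4 is affected, so III-4 is X^m Y.
Now use III-3's offspring. Probability of each recorded status — unaffected daughter IV-1: 1/2 if III-3 is X^M X^m, 1 if X^M X^M; unaffected son IV-2: 1/2 if III-3 is X^M X^m, 1 if X^M X^M.
Bayes: P(X^M X^m) = 1/2·1/4 / (1/2·1/4 + 1/2·1) = 1/5.

1/5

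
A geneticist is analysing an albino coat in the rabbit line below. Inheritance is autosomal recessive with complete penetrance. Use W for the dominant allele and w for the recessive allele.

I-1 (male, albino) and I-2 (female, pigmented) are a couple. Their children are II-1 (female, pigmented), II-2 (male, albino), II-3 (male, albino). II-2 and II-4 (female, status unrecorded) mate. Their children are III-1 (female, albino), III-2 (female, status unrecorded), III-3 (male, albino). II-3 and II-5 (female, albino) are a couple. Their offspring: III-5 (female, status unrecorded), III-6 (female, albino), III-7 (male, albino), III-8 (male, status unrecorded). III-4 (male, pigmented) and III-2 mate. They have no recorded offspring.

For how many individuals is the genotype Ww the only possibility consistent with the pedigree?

Obligate heterozygotes: I-2 is pigmented so carries W and passed w to II-2 (ww), so I-2 is Ww; II-1 is pigmented so carries W and received w from I-1 (ww), so II-1 is Ww.
Every other individual is either homozygous by phenotype or has at least one consistent homozygous assignment, so the count is 2.

2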